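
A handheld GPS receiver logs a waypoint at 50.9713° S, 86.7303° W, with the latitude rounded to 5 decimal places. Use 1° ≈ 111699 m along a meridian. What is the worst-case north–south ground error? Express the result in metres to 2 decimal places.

0.56 metres

Rounding to 5 decimal places leaves the latitude within ±5e-06° of the true value.
So the N–S error is at most 5e-06 × 111699 = 0.558495 m.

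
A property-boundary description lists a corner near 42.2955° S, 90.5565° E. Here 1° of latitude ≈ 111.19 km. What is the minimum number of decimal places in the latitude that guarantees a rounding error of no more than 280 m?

3

One degree of latitude covers 111190 m.
With N decimal places the half-ulp bound is 0.5·10⁻ᴺ°, or 0.5·10⁻ᴺ × 111190 m on the ground.
Need 0.5 × 111190 × 10⁻ᴺ ≤ 280 → 10⁻ᴺ ≤ 5.036e-03, so N ≥ 2.30.
So 3 decimal places suffice (55.6 m); 2 would allow up to 556 m.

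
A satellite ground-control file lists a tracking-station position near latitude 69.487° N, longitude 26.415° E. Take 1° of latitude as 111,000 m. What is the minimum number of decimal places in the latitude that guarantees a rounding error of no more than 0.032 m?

7 decimal places

One degree of latitude covers 111000 m.
With N decimal places the half-ulp bound is 0.5·10⁻ᴺ°, or 0.5·10⁻ᴺ × 111000 m on the ground.
Setting 55500 × 10⁻ᴺ ≤ 0.032 gives 10ᴺ ≥ 1.734e+06, i.e. N ≥ 6.24.
So 7 decimal places suffice (0.00555 m); 6 would allow up to 0.0555 m.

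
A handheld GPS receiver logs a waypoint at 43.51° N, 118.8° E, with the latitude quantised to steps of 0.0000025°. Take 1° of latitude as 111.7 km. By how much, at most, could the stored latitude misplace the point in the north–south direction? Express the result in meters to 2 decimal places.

0.14 meters

With a 0.0000025° grid the true value lies within half a step, ±0.0000025°/2 = ±1.25e-06°, of the stored one.
Along the meridian that is 1.25e-06° × 111700 m/° = 0.139625 m.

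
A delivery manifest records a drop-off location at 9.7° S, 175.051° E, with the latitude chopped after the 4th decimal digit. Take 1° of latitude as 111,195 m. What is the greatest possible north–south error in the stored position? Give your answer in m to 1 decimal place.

11.1 m

Truncating at 4 decimal places can drop up to a full unit in the last place, so the latitude may be off by as much as 0.0001°.
Along the meridian that is 0.0001° × 111195 m/° = 11.1195 m.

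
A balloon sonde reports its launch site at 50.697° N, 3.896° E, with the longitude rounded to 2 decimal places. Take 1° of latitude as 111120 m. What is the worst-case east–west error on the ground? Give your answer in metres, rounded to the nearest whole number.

352 metres

Rounding to 2 decimal places leaves the longitude within ±0.005° of the true value.
One degree of longitude at 50.697° is 111120 × cos 50.697° ≈ 111120 × 0.6334 = 70385.8 m.
East–west error: 0.005° × 70385.8 m/° ≈ 351.929 m.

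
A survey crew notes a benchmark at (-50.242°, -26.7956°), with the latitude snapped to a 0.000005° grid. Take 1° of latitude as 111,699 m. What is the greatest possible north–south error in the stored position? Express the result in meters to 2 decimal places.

0.28 meters

With a 0.000005° grid the true value lies within half a step, ±0.000005°/2 = ±2.5e-06°, of the stored one.
Along the meridian that is 2.5e-06° × 111699 m/° = 0.279247 m.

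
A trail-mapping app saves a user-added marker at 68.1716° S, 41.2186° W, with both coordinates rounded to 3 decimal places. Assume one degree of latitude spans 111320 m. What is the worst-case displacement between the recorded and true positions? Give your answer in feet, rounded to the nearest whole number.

Rounding to 3 decimal places leaves each coordinate within ±0.0005° of the true value.
North–south component: 0.0005° × 111320 = 55.66 m.
E–W at 68.1716°: 0.0005° × 111320 × cos 68.1716° = 0.0005 × 111320 × 0.3718 ≈ 20.6959 m.
Combining orthogonally: (55.66² + 20.6959²)^½ ≈ 59.3831 m.
Converting: 59.3831 m × 3.2808 ft/m ≈ 194.83 ft.

195 feet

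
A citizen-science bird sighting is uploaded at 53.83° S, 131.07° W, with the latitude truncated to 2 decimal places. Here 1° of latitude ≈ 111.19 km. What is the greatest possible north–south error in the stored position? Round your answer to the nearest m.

1112 m

Truncating at 2 decimal places can drop up to a full unit in the last place, so the latitude may be off by as much as 0.01°.
North–south distance: 0.01° × 111190 m/° = 1111.9 m.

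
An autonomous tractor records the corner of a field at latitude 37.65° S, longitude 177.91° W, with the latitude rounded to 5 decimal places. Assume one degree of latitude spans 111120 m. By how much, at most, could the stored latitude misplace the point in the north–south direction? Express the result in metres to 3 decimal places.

0.556 metres

Rounding to 5 decimal places leaves the latitude within ±5e-06° of the true value.
So the N–S error is at most 5e-06 × 111120 = 0.5556 m.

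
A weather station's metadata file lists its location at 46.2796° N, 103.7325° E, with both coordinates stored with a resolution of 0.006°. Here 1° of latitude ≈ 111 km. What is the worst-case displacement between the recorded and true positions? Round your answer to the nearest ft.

1328 ft

With a 0.006° grid the true value lies within half a step, ±0.006°/2 = ±0.003°, of the stored one.
N–S: 0.003° × 111000 m/° = 333 m.
East–west component at 46.2796°: 0.003° × 111000 × cos 46.2796° ≈ 0.003 × 76716.5 ≈ 230.15 m.
The two errors are perpendicular, so the maximum displacement is √(333² + 230.15²) ≈ 404.794 m.
In feet: 404.794 m ÷ 0.3048 ≈ 1328.1 ft.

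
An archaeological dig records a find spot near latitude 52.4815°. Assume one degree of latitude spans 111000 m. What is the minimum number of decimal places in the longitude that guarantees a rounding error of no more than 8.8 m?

4 decimal places

At 52.4815° one degree of longitude covers 111000 × cos 52.4815° ≈ 111000 × 0.6090 ≈ 67600.9 m.
N decimal places → at most half a unit in the last place, 0.5 × 10⁻ᴺ° = 67600.9/2 × 10⁻ᴺ m.
Setting 33800.5 × 10⁻ᴺ ≤ 8.8 gives 10ᴺ ≥ 3841, i.e. N ≥ 3.58.
N = 3 would give 33.8 m (too coarse); N = 4 gives 3.38 m ≤ 8.8 m.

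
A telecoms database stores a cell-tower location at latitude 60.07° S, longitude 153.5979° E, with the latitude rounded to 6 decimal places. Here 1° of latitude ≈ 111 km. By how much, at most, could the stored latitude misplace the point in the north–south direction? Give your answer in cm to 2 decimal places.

Rounding to 6 decimal places leaves the latitude within ±5e-07° of the true value.
Along the meridian that is 5e-07° × 111000 m/° = 0.0555 m.
That is 0.0555 m = 5.55 cm.

5.55 cm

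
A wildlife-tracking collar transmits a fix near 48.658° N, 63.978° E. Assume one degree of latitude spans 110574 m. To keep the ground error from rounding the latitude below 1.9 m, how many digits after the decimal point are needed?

One degree of latitude covers 110574 m.
With N decimal places the half-ulp bound is 0.5·10⁻ᴺ°, or 0.5·10⁻ᴺ × 110574 m on the ground.
Need 0.5 × 110574 × 10⁻ᴺ ≤ 1.9 → 10⁻ᴺ ≤ 3.437e-05, so N ≥ 4.46.
So 5 decimal places suffice (0.553 m); 4 would allow up to 5.53 m.

5 decimal places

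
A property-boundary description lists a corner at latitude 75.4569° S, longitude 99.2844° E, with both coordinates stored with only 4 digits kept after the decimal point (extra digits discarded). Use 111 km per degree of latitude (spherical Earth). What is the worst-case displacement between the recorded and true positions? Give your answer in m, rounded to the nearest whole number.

Truncating at 4 decimal places can drop up to a full unit in the last place, so each coordinate may be off by as much as 0.0001°.
Latitude error → 0.0001 × 111000 = 11.1 m along the meridian.
Longitude error → 0.0001 × 111000 × cos 75.4569° = 0.0001 × 111000 × 0.2511 ≈ 2.7873 m.
Combining orthogonally: (11.1² + 2.7873²)^½ ≈ 11.4446 m.

11 m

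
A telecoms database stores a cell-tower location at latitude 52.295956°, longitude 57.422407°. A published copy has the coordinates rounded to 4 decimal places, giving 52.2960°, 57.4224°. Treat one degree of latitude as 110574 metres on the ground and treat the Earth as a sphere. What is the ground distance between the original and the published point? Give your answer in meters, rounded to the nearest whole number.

The latitude changed by -0.000044° and the longitude by +0.000007°.
North–south shift: -0.000044 × 110574 = -4.86526 m.
E–W at 52.296°: 0.000007° × 110574 × cos 52.296° = 0.000007 × 110574 × 0.6116 ≈ 0.473376 m.
Hypotenuse of the two orthogonal shifts: √(4.86526² + 0.473376²) = 4.88823 m.

5 meters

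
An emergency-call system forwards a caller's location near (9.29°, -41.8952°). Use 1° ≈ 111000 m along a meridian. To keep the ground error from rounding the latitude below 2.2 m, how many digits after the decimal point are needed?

One degree of latitude covers 111000 m.
With N decimal places the half-ulp bound is 0.5·10⁻ᴺ°, or 0.5·10⁻ᴺ × 111000 m on the ground.
Need 0.5 × 111000 × 10⁻ᴺ ≤ 2.2 → 10⁻ᴺ ≤ 3.964e-05, so N ≥ 4.40.
N = 4 would give 5.55 m (too coarse); N = 5 gives 0.555 m ≤ 2.2 m.

5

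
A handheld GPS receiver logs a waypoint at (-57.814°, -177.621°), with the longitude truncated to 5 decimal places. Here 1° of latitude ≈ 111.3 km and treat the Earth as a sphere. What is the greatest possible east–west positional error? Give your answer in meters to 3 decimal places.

Truncating at 5 decimal places can drop up to a full unit in the last place, so the longitude may be off by as much as 1e-05°.
Parallels shrink by cos φ, so at 57.814° a degree of longitude is 111300 × 0.5327 ≈ 59286.1 m.
So at most 1e-05° × 59286.1 ≈ 0.592861 m east–west.

0.593 meters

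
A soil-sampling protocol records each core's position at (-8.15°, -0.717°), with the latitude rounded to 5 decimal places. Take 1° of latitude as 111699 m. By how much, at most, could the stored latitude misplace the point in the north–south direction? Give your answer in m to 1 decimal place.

0.6 m

Rounding to 5 decimal places leaves the latitude within ±5e-06° of the true value.
So the N–S error is at most 5e-06 × 111699 = 0.558495 m.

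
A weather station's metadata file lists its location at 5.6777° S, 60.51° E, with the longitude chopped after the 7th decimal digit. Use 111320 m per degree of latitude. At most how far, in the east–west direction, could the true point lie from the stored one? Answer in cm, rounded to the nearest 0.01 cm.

1.11 cm

Truncating at 7 decimal places can drop up to a full unit in the last place, so the longitude may be off by as much as 1e-07°.
Parallels shrink by cos φ, so at 5.6777° a degree of longitude is 111320 × 0.9951 ≈ 110774 m.
Maximum E–W displacement: 1e-07 × 110774 = 0.0110774 m.
That is 0.0110774 m = 1.1077 cm.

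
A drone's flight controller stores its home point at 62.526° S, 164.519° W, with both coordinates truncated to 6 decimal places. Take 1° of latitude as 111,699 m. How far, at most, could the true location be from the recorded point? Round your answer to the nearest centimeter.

12 centimeters

Truncating at 6 decimal places can drop up to a full unit in the last place, so each coordinate may be off by as much as 1e-06°.
Latitude error → 1e-06 × 111699 = 0.111699 m along the meridian.
Longitude error → 1e-06 × 111699 × cos 62.526° = 1e-06 × 111699 × 0.4613 ≈ 0.0515319 m.
Worst case both components are at the extreme and orthogonal: √(0.111699² + 0.0515319²) ≈ 0.123013 m.
That is 0.123013 m = 12.301 cm.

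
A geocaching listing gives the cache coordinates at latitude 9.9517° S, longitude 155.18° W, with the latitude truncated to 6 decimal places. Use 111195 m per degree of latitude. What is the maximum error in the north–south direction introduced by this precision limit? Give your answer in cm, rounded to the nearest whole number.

Truncating at 6 decimal places can drop up to a full unit in the last place, so the latitude may be off by as much as 1e-06°.
Along the meridian that is 1e-06° × 111195 m/° = 0.111195 m.
That is 0.111195 m = 11.119 cm.

11 cm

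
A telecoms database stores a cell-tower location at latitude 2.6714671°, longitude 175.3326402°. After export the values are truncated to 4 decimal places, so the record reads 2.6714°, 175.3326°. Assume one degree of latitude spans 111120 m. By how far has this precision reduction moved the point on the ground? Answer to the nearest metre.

9 metres

The latitude changed by +0.0000671° and the longitude by +0.0000402°.
North–south shift: 0.0000671 × 111120 = 7.45615 m.
E–W at 2.6714°: 0.0000402° × 111120 × cos 2.6714° = 0.0000402 × 111120 × 0.9989 ≈ 4.46217 m.
Hypotenuse of the two orthogonal shifts: √(7.45615² + 4.46217²) = 8.68937 m.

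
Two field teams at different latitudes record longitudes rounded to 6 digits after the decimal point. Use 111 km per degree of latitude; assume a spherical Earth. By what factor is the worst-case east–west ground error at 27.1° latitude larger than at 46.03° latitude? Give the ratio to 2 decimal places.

1.28

Rounding to 6 decimal places leaves the longitude within ±5e-07° of the true value.
Error at 27.1° = 5e-07° × 111000 × cos 27.1° ≈ 0.0555 × 0.8902 = 0.049407 m.
At 46.03°: 5e-07° × 111000 × cos 46.03° = 5e-07 × 111000 × 0.6943 ≈ 0.038533 m.
The ratio reduces to cos 27.1° / cos 46.03° = 0.8902/0.6943 ≈ 1.2822.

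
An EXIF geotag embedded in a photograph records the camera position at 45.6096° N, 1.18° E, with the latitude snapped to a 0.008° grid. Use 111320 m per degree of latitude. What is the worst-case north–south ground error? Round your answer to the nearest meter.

With a 0.008° grid the true value lies within half a step, ±0.008°/2 = ±0.004°, of the stored one.
North–south distance: 0.004° × 111320 m/° = 445.28 m.

445 meters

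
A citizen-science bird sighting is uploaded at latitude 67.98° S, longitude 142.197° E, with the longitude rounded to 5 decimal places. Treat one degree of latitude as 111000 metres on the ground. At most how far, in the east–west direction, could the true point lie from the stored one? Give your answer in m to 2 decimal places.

0.21 m

Rounding to 5 decimal places leaves the longitude within ±5e-06° of the true value.
One degree of longitude at 67.98° is 111000 × cos 67.98° ≈ 111000 × 0.3749 = 41617.3 m.
Maximum E–W displacement: 5e-06 × 41617.3 = 0.208086 m.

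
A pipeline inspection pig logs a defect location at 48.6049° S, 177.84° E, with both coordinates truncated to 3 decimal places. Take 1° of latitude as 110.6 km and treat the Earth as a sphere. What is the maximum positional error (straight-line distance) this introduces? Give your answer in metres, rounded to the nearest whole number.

Truncating at 3 decimal places can drop up to a full unit in the last place, so each coordinate may be off by as much as 0.001°.
Latitude error → 0.001 × 110600 = 110.6 m along the meridian.
E–W at 48.6049°: 0.001° × 110600 × cos 48.6049° = 0.001 × 110600 × 0.6612 ≈ 73.134 m.
The two errors are perpendicular, so the maximum displacement is √(110.6² + 73.134²) ≈ 132.593 m.

133 metres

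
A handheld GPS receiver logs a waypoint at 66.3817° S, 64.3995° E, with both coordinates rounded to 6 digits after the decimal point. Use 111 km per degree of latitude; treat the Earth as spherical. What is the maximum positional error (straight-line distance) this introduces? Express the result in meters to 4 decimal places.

Rounding to 6 decimal places leaves each coordinate within ±5e-07° of the true value.
N–S: 5e-07° × 111000 m/° = 0.0555 m.
E–W at 66.3817°: 5e-07° × 111000 × cos 66.3817° = 5e-07 × 111000 × 0.4006 ≈ 0.0222356 m.
Combining orthogonally: (0.0555² + 0.0222356²)^½ ≈ 0.0597886 m.

0.0598 meters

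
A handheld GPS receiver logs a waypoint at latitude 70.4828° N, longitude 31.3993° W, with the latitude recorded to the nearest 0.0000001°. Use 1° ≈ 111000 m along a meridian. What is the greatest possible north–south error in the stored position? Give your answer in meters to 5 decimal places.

0.00555 meters

Rounding to 7 decimal places leaves the latitude within ±5e-08° of the true value.
So the N–S error is at most 5e-08 × 111000 = 0.00555 m.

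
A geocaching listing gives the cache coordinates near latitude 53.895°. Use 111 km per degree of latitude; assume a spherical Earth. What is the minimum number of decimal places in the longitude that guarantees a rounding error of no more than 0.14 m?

6

At 53.895° one degree of longitude covers 111000 × cos 53.895° ≈ 111000 × 0.5893 ≈ 65408.6 m.
N decimal places → at most half a unit in the last place, 0.5 × 10⁻ᴺ° = 65408.6/2 × 10⁻ᴺ m.
Setting 32704.3 × 10⁻ᴺ ≤ 0.14 gives 10ᴺ ≥ 2.336e+05, i.e. N ≥ 5.37.
So 6 decimal places suffice (0.0327 m); 5 would allow up to 0.327 m.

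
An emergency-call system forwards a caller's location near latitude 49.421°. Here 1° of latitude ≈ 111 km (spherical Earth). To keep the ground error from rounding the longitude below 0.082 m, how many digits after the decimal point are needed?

6 decimal places

At 49.421° one degree of longitude covers 111000 × cos 49.421° ≈ 111000 × 0.6505 ≈ 72205 m.
With N decimal places the half-ulp bound is 0.5·10⁻ᴺ°, or 0.5·10⁻ᴺ × 72205 m on the ground.
Setting 36102.5 × 10⁻ᴺ ≤ 0.082 gives 10ᴺ ≥ 4.403e+05, i.e. N ≥ 5.64.
So 6 decimal places suffice (0.0361 m); 5 would allow up to 0.361 m.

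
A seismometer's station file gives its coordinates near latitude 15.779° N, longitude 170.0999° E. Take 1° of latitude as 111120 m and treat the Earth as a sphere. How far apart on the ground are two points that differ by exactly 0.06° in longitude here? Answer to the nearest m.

One degree of longitude here spans 111120 × cos 15.779° = 111120 × 0.9623 ≈ 106933 m; 0.06° of that is 6415.96 m.

6416 m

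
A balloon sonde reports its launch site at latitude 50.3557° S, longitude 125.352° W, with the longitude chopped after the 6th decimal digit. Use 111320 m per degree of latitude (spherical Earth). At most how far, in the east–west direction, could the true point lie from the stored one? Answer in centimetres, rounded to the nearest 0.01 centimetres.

Truncating at 6 decimal places can drop up to a full unit in the last place, so the longitude may be off by as much as 1e-06°.
Parallels shrink by cos φ, so at 50.3557° a degree of longitude is 111320 × 0.6380 ≈ 71024.3 m.
Maximum E–W displacement: 1e-06 × 71024.3 = 0.0710243 m.
That is 0.0710243 m = 7.1024 cm.

7.10 centimetres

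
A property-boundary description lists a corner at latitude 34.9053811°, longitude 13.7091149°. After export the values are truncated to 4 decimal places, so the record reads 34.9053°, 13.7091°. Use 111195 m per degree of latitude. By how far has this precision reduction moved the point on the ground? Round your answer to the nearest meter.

The latitude changed by +0.0000811° and the longitude by +0.0000149°.
North–south shift: 0.0000811 × 111195 = 9.01791 m.
East–west at this latitude: 0.0000149° × 111195 × cos 34.9053° ≈ 0.0000149 × 91190.9 = 1.35874 m.
Hypotenuse of the two orthogonal shifts: √(9.01791² + 1.35874²) = 9.1197 m.

9 meters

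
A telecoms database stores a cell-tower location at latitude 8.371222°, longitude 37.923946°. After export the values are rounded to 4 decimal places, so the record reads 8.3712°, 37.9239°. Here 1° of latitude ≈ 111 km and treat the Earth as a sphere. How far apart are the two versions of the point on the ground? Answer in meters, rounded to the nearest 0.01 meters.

The latitude changed by +0.000022° and the longitude by +0.000046°.
N–S: 0.000022° × 111000 m/° = 2.442 m.
East–west at this latitude: 0.000046° × 111000 × cos 8.3712° ≈ 0.000046 × 109817 = 5.0516 m.
Hypotenuse of the two orthogonal shifts: √(2.442² + 5.0516²) = 5.61088 m.

5.61 meters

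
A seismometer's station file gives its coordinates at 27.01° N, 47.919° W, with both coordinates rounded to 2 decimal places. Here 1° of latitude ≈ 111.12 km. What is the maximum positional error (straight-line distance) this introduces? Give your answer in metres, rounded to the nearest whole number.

Rounding to 2 decimal places leaves each coordinate within ±0.005° of the true value.
North–south component: 0.005° × 111120 = 555.6 m.
Longitude error → 0.005 × 111120 × cos 27.01° = 0.005 × 111120 × 0.8909 ≈ 494.999 m.
The two errors are perpendicular, so the maximum displacement is √(555.6² + 494.999²) ≈ 744.121 m.

744 metres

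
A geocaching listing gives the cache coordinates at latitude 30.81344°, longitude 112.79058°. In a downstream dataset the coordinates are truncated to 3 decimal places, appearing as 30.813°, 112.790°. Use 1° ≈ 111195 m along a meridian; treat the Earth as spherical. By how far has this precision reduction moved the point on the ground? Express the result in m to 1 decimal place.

73.9 m

Δlat = 30.81344 − 30.813 = +0.00044°; Δlon = 112.79058 − 112.790 = +0.00058°.
North–south shift: 0.00044 × 111195 = 48.9258 m.
East–west at this latitude: 0.00058° × 111195 × cos 30.813° ≈ 0.00058 × 95499.1 = 55.3895 m.
Combined displacement = (48.9258² + 55.3895²)^½ ≈ 73.9035 m.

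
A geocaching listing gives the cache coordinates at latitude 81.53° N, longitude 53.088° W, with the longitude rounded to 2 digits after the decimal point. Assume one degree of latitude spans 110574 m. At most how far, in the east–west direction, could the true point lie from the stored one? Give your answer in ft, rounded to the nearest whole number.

267 ft

Rounding to 2 decimal places leaves the longitude within ±0.005° of the true value.
One degree of longitude at 81.53° is 110574 × cos 81.53° ≈ 110574 × 0.1473 = 16286.6 m.
Maximum E–W displacement: 0.005 × 16286.6 = 81.4331 m.
Converting: 81.4331 m × 3.2808 ft/m ≈ 267.17 ft.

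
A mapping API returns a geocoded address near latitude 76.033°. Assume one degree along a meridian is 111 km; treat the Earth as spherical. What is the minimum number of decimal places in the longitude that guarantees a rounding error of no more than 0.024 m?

At 76.033° one degree of longitude covers 111000 × cos 76.033° ≈ 111000 × 0.2414 ≈ 26791.3 m.
N decimal places → at most half a unit in the last place, 0.5 × 10⁻ᴺ° = 26791.3/2 × 10⁻ᴺ m.
Need 0.5 × 26791.3 × 10⁻ᴺ ≤ 0.024 → 10⁻ᴺ ≤ 1.792e-06, so N ≥ 5.75.
N = 5 would give 0.134 m (too coarse); N = 6 gives 0.0134 m ≤ 0.024 m.

6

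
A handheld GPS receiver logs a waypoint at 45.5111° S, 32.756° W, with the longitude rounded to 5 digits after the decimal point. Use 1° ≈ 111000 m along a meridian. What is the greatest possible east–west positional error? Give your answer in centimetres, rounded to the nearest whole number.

39 centimetres

Rounding to 5 decimal places leaves the longitude within ±5e-06° of the true value.
One degree of longitude at 45.5111° is 111000 × cos 45.5111° ≈ 111000 × 0.7008 = 77785.6 m.
East–west error: 5e-06° × 77785.6 m/° ≈ 0.388928 m.
That is 0.388928 m = 38.893 cm.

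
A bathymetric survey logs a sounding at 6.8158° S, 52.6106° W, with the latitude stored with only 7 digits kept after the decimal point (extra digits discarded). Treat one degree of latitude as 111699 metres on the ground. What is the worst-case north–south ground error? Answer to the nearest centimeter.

Truncating at 7 decimal places can drop up to a full unit in the last place, so the latitude may be off by as much as 1e-07°.
Along the meridian that is 1e-07° × 111699 m/° = 0.0111699 m.
That is 0.0111699 m = 1.117 cm.

1 centimeters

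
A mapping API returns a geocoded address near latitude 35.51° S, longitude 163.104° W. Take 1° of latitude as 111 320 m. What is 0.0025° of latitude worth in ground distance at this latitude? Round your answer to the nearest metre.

0.0025° × 111320 m/° = 278.3 m.

278 metres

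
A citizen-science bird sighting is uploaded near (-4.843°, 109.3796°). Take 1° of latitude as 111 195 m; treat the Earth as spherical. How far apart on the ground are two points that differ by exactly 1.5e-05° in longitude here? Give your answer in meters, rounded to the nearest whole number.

2 meters

1.5e-05° of longitude at 4.843° is 1.5e-05 × 111195 × cos 4.843° ≈ 1.5e-05 × 110798 = 1.66197 m.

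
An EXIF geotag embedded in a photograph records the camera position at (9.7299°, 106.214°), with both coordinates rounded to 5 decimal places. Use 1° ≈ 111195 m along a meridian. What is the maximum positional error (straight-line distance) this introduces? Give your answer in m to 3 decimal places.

Rounding to 5 decimal places leaves each coordinate within ±5e-06° of the true value.
N–S: 5e-06° × 111195 m/° = 0.555975 m.
Longitude error → 5e-06 × 111195 × cos 9.7299° = 5e-06 × 111195 × 0.9856 ≈ 0.547978 m.
Combining orthogonally: (0.555975² + 0.547978²)^½ ≈ 0.780633 m.

0.781 m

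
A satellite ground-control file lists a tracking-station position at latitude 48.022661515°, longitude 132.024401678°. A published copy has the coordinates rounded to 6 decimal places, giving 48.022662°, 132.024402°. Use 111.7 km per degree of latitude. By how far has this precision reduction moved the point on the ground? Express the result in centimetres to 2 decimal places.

The latitude changed by -0.000000485° and the longitude by -0.000000322°.
N–S: -0.000000485° × 111700 m/° = -0.0541745 m.
East–west at this latitude: -0.000000322° × 111700 × cos 48.0227° ≈ -0.000000322 × 74709.1 = -0.0240563 m.
Hypotenuse of the two orthogonal shifts: √(0.0541745² + 0.0240563²) = 0.0592755 m.
That is 0.0592755 m = 5.9275 cm.

5.93 centimetres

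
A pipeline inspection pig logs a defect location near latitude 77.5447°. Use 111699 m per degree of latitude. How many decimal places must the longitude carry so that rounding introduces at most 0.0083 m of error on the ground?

At 77.5447° one degree of longitude covers 111699 × cos 77.5447° ≈ 111699 × 0.2157 ≈ 24091 m.
With N decimal places the half-ulp bound is 0.5·10⁻ᴺ°, or 0.5·10⁻ᴺ × 24091 m on the ground.
Setting 12045.5 × 10⁻ᴺ ≤ 0.0083 gives 10ᴺ ≥ 1.451e+06, i.e. N ≥ 6.16.
N = 6 would give 0.012 m (too coarse); N = 7 gives 0.0012 m ≤ 0.0083 m.

7 decimal places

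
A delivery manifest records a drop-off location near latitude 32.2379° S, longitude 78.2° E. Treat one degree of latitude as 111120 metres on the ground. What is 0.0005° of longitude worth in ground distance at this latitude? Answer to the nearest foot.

154 feet

At 32.2379° a degree of longitude is 111120 × cos 32.2379° ≈ 93989.8 m, so 0.0005° corresponds to 46.9949 m.
Converting: 46.9949 m × 3.2808 ft/m ≈ 154.18 ft.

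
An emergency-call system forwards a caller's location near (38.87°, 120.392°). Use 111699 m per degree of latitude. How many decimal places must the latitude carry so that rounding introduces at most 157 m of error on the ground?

3

One degree of latitude covers 111699 m.
With N decimal places the half-ulp bound is 0.5·10⁻ᴺ°, or 0.5·10⁻ᴺ × 111699 m on the ground.
Need 0.5 × 111699 × 10⁻ᴺ ≤ 157 → 10⁻ᴺ ≤ 2.811e-03, so N ≥ 2.55.
So 3 decimal places suffice (55.8 m); 2 would allow up to 558 m.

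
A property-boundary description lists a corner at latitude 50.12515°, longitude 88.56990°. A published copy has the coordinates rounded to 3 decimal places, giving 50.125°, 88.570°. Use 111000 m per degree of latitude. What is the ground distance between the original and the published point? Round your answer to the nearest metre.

The latitude changed by +0.00015° and the longitude by -0.00010°.
North–south shift: 0.00015 × 111000 = 16.65 m.
East–west at this latitude: -0.00010° × 111000 × cos 50.125° ≈ -0.00010 × 71163.7 = -7.11637 m.
Hypotenuse of the two orthogonal shifts: √(16.65² + 7.11637²) = 18.1071 m.

18 metres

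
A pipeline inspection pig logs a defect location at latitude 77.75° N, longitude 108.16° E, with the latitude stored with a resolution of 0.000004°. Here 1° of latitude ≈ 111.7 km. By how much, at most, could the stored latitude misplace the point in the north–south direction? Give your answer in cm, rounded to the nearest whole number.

22 cm

With a 0.000004° grid the true value lies within half a step, ±0.000004°/2 = ±2e-06°, of the stored one.
North–south distance: 2e-06° × 111700 m/° = 0.2234 m.
That is 0.2234 m = 22.34 cm.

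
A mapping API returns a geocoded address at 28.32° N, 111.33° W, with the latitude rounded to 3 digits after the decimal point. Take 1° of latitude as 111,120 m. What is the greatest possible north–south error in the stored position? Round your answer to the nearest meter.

56 meters

Rounding to 3 decimal places leaves the latitude within ±0.0005° of the true value.
So the N–S error is at most 0.0005 × 111120 = 55.56 m.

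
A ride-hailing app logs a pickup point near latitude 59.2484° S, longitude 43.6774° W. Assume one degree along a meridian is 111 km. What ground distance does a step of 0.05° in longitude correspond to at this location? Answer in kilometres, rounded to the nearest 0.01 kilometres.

2.84 kilometres

One degree of longitude here spans 111000 × cos 59.2484° = 111000 × 0.5113 ≈ 56756.2 m; 0.05° of that is 2837.81 m.
That is 2837.81 m = 2.8378 km.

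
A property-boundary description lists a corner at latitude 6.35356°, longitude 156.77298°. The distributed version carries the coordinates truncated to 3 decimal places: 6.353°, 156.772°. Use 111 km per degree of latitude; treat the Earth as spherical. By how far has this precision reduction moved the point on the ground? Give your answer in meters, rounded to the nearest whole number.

125 meters

Δlat = 6.35356 − 6.353 = +0.00056°; Δlon = 156.77298 − 156.772 = +0.00098°.
North–south shift: 0.00056 × 111000 = 62.16 m.
East–west at this latitude: 0.00098° × 111000 × cos 6.353° ≈ 0.00098 × 110318 = 108.112 m.
Hypotenuse of the two orthogonal shifts: √(62.16² + 108.112²) = 124.708 m.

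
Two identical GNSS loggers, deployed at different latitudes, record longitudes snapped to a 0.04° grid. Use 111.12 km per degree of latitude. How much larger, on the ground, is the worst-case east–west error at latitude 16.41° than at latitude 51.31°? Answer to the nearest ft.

With a 0.04° grid the true value lies within half a step, ±0.04°/2 = ±0.02°, of the stored one.
At 16.41°: 0.02° × 111120 × cos 16.41° = 0.02 × 111120 × 0.9593 ≈ 2131.9 m.
At 51.31°: 0.02° × 111120 × cos 51.31° = 0.02 × 111120 × 0.6251 ≈ 1389.2 m.
Difference: 2131.9 − 1389.2 = 742.63 m.
In feet: 742.633 m ÷ 0.3048 ≈ 2436.5 ft.

2436 ft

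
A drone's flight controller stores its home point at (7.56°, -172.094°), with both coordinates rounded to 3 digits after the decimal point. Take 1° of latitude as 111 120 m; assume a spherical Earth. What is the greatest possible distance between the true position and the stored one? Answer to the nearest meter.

Rounding to 3 decimal places leaves each coordinate within ±0.0005° of the true value.
North–south component: 0.0005° × 111120 = 55.56 m.
East–west component at 7.56°: 0.0005° × 111120 × cos 7.56° ≈ 0.0005 × 110154 ≈ 55.0771 m.
Combining orthogonally: (55.56² + 55.0771²)^½ ≈ 78.233 m.

78 meters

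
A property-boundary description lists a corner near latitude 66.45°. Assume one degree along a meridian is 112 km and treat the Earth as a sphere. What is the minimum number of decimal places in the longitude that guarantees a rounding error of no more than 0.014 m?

At 66.45° one degree of longitude covers 112000 × cos 66.45° ≈ 112000 × 0.3995 ≈ 44749.5 m.
N decimal places → at most half a unit in the last place, 0.5 × 10⁻ᴺ° = 44749.5/2 × 10⁻ᴺ m.
Need 0.5 × 44749.5 × 10⁻ᴺ ≤ 0.014 → 10⁻ᴺ ≤ 6.257e-07, so N ≥ 6.20.
So 7 decimal places suffice (0.00224 m); 6 would allow up to 0.0224 m.

7 decimal places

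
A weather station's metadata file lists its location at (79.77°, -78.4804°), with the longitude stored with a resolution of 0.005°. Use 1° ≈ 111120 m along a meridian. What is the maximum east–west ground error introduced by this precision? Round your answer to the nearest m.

With a 0.005° grid the true value lies within half a step, ±0.005°/2 = ±0.0025°, of the stored one.
One degree of longitude at 79.77° is 111120 × cos 79.77° ≈ 111120 × 0.1776 = 19734.9 m.
Maximum E–W displacement: 0.0025 × 19734.9 = 49.3373 m.

49 m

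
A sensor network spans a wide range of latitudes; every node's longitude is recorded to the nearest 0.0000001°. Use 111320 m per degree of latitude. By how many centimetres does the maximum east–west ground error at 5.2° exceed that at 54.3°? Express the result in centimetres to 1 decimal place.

0.2 centimetres

Rounding to 7 decimal places leaves the longitude within ±5e-08° of the true value.
At 5.2°: 5e-08° × 111320 × cos 5.2° = 5e-08 × 111320 × 0.9959 ≈ 0.0055431 m.
Error at 54.3° = 5e-08° × 111320 × cos 54.3° ≈ 0.005566 × 0.5835 = 0.003248 m.
Difference: 0.0055431 − 0.003248 = 0.0022951 m.
That is 0.0022951 m = 0.22951 cm.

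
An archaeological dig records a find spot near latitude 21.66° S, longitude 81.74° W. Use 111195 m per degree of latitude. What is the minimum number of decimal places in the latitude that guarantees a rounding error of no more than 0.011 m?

One degree of latitude covers 111195 m.
With N decimal places the half-ulp bound is 0.5·10⁻ᴺ°, or 0.5·10⁻ᴺ × 111195 m on the ground.
Need 0.5 × 111195 × 10⁻ᴺ ≤ 0.011 → 10⁻ᴺ ≤ 1.979e-07, so N ≥ 6.70.
At 6 places the error can reach 0.0556 m, but 7 places keeps it to 0.00556 m.

7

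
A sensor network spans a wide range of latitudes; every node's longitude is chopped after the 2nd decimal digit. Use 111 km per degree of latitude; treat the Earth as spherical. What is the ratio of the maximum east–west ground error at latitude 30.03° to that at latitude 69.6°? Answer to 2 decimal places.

Truncating at 2 decimal places can drop up to a full unit in the last place, so the longitude may be off by as much as 0.01°.
At 30.03°: 0.01° × 111000 × cos 30.03° = 0.01 × 111000 × 0.8658 ≈ 961 m.
Error at 69.6° = 0.01° × 111000 × cos 69.6° ≈ 1110 × 0.3486 = 386.91 m.
Ratio: 961 / 386.91 = cos 30.03° / cos 69.6° ≈ 2.4837.

2.48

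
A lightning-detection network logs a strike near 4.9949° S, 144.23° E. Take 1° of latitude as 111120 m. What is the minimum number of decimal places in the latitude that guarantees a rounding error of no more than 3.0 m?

One degree of latitude covers 111120 m.
N decimal places → at most half a unit in the last place, 0.5 × 10⁻ᴺ° = 111120/2 × 10⁻ᴺ m.
Setting 55560 × 10⁻ᴺ ≤ 3.0 gives 10ᴺ ≥ 1.852e+04, i.e. N ≥ 4.27.
So 5 decimal places suffice (0.556 m); 4 would allow up to 5.56 m.

5 decimal places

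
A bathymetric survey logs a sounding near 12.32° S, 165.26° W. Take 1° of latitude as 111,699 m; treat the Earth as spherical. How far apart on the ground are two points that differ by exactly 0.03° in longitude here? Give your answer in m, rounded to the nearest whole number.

At 12.32° a degree of longitude is 111699 × cos 12.32° ≈ 109127 m, so 0.03° corresponds to 3273.8 m.

3274 m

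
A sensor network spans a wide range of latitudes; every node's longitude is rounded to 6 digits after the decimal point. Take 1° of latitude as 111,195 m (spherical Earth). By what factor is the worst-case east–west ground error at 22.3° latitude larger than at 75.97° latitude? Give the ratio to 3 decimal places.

3.816

Rounding to 6 decimal places leaves the longitude within ±5e-07° of the true value.
At 22.3°: 5e-07° × 111195 × cos 22.3° = 5e-07 × 111195 × 0.9252 ≈ 0.051439 m.
Error at 75.97° = 5e-07° × 111195 × cos 75.97° ≈ 0.055597 × 0.2424 = 0.013478 m.
Ratio: 0.051439 / 0.013478 = cos 22.3° / cos 75.97° ≈ 3.8164.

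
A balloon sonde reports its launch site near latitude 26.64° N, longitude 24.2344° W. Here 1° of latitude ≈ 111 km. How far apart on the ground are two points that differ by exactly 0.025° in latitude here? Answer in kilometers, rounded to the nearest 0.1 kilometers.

2.8 kilometers

Along a meridian 0.025° is 0.025 × 111000 = 2775 m.
That is 2775 m = 2.775 km.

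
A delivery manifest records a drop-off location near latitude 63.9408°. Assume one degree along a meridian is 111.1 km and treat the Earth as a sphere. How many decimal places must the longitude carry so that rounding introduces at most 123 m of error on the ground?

3

At 63.9408° one degree of longitude covers 111100 × cos 63.9408° ≈ 111100 × 0.4393 ≈ 48806.2 m.
Rounding to N decimal places gives at most 0.5 × 10⁻ᴺ degrees of error, i.e. 0.5 × 10⁻ᴺ × 48806.2 m.
Setting 24403.1 × 10⁻ᴺ ≤ 123 gives 10ᴺ ≥ 198.4, i.e. N ≥ 2.30.
At 2 places the error can reach 244 m, but 3 places keeps it to 24.4 m.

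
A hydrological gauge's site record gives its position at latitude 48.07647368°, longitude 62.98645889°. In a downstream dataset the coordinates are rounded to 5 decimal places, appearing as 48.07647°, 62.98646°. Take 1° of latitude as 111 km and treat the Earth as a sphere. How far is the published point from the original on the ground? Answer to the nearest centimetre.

42 centimetres

The latitude changed by +0.00000368° and the longitude by -0.00000111°.
N–S: 0.00000368° × 111000 m/° = 0.40848 m.
East–west at this latitude: -0.00000111° × 111000 × cos 48.0765° ≈ -0.00000111 × 74163.3 = -0.0823213 m.
Combined displacement = (0.40848² + 0.0823213²)^½ ≈ 0.416693 m.
That is 0.416693 m = 41.669 cm.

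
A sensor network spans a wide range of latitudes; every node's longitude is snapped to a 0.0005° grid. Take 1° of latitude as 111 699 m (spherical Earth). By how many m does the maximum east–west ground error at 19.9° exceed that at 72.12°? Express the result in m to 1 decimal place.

With a 0.0005° grid the true value lies within half a step, ±0.0005°/2 = ±0.00025°, of the stored one.
Error at 19.9° = 0.00025° × 111699 × cos 19.9° ≈ 27.925 × 0.9403 = 26.257 m.
Error at 72.12° = 0.00025° × 111699 × cos 72.12° ≈ 27.925 × 0.3070 = 8.5736 m.
So the lower-latitude error exceeds the higher by 26.257 − 8.5736 = 17.684 m.

17.7 m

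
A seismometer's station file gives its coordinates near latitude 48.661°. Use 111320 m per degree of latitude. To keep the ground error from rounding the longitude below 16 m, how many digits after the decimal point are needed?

At 48.661° one degree of longitude covers 111320 × cos 48.661° ≈ 111320 × 0.6605 ≈ 73528.3 m.
With N decimal places the half-ulp bound is 0.5·10⁻ᴺ°, or 0.5·10⁻ᴺ × 73528.3 m on the ground.
Setting 36764.1 × 10⁻ᴺ ≤ 16 gives 10ᴺ ≥ 2298, i.e. N ≥ 3.36.
At 3 places the error can reach 36.8 m, but 4 places keeps it to 3.68 m.

4 decimal places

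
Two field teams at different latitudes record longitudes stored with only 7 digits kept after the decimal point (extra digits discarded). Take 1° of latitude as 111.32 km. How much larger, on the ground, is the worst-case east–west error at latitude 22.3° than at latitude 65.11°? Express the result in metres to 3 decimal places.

0.006 metres

Truncating at 7 decimal places can drop up to a full unit in the last place, so the longitude may be off by as much as 1e-07°.
At 22.3°: 1e-07° × 111320 × cos 22.3° = 1e-07 × 111320 × 0.9252 ≈ 0.010299 m.
Error at 65.11° = 1e-07° × 111320 × cos 65.11° ≈ 0.011132 × 0.4209 = 0.0046852 m.
So the lower-latitude error exceeds the higher by 0.010299 − 0.0046852 = 0.0056142 m.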